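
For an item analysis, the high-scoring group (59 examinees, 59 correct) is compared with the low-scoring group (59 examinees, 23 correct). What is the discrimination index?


p_upper = 59/59 = 1.0
p_lower = 23/59 = 0.3898
D = 1.0 - 0.3898 = 0.6102

0.6102


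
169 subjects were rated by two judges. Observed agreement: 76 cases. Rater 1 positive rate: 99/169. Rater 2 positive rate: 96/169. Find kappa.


P_o = 76/169 = 0.449704
P_e = (99*96 + 70*73) / 28561 = 0.511677
kappa = (P_o - P_e) / (1 - P_e)
kappa = (0.449704 - 0.511677) / (1 - 0.511677)
kappa = -0.1269

-0.1269


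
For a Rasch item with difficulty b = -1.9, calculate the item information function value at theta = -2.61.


P = 1/(1+exp(-(-2.61--1.9))) = 0.3296
I = P*(1-P) = 0.3296 * 0.6704
I = 0.221

0.221


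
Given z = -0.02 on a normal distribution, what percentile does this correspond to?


CDF(z) = 0.5 * (1 + erf(z/sqrt(2)))
erf(-0.0141) = -0.016
CDF = 0.492
Percentile rank = 0.492 * 100 = 49.2

49.2


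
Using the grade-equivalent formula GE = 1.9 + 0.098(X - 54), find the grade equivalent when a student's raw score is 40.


raw - median = 40 - 54 = -14
slope * diff = 0.098 * -14 = -1.372
GE = 1.9 + -1.372
GE = 0.528

0.528


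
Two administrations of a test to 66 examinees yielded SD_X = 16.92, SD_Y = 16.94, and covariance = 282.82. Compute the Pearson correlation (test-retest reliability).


r = cov(X,Y) / (SD_X * SD_Y)
r = 282.82 / (16.92 * 16.94)
r = 282.82 / 286.6248
r = 0.9867

0.9867


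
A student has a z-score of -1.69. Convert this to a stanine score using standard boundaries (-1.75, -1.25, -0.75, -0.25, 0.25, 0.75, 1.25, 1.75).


Stanine boundaries: [-1.75, -1.25, -0.75, -0.25, 0.25, 0.75, 1.25, 1.75]
z = -1.69
Check each boundary:
  z >= -1.75 -> could be stanine 2
  z < -1.25
  z < -0.75
  z < -0.25
  z < 0.25
  z < 0.75
  z < 1.25
  z < 1.75
Highest qualifying boundary gives stanine = 2

2


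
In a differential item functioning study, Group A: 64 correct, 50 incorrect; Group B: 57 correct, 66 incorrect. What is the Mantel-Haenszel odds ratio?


Odds_A = 64/50 = 1.28
Odds_B = 57/66 = 0.8636
OR = Odds_A / Odds_B = 1.28 / 0.8636
Exactly, OR = (64 * 66) / (50 * 57) = 4224 / 2850
OR = 1.4821

1.4821


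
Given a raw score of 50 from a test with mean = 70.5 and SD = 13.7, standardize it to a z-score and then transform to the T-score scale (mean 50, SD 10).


z = (X - mean) / SD = (50 - 70.5) / 13.7
z = -20.5 / 13.7
z = -1.4964
T-score = T = 50 + 10z
Carry z at full precision (z = -20.5 / 13.7) into the conversion:
T-score = 50 + 10 * (-20.5 / 13.7) = 50 + -205 / 13.7
T-score = 50 + -14.9635
T-score = 35.0365

35.0365


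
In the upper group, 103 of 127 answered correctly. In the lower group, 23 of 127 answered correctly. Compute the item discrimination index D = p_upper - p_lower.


p_upper = 103/127 = 0.811
p_lower = 23/127 = 0.1811
D = 0.811 - 0.1811 = 0.6299

0.6299


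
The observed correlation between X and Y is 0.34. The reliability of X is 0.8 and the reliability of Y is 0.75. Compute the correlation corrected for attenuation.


r_corrected = rxy / sqrt(rxx * ryy)
= 0.34 / sqrt(0.8 * 0.75)
= 0.34 / sqrt(0.6)
= 0.34 / 0.774597
r_corrected = 0.4389

0.4389


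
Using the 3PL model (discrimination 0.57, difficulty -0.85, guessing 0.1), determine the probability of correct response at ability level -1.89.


logit = 0.57*(-1.89 - -0.85) = -0.5928
P* = 1/(1 + exp(--0.5928)) = 0.356
P = 0.1 + (1 - 0.1) * 0.356
P = 0.4204

0.4204


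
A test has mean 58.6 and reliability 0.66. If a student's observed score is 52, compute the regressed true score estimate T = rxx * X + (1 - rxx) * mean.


T_est = rxx * X + (1 - rxx) * mean
T_est = 0.66 * 52 + 0.34 * 58.6
T_est = 34.32 + 19.924
T_est = 54.244

54.244


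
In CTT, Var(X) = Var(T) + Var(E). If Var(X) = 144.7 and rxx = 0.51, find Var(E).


var_true = rxx * var_obs = 0.51 * 144.7 = 73.797
var_error = var_obs - var_true
var_error = 144.7 - 73.797
var_error = 70.903

70.903


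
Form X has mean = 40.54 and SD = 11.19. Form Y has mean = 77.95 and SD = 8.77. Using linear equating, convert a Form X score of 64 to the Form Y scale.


slope = SD_Y / SD_X = 8.77 / 11.19 ~ 0.7837
intercept = mean_Y - slope * mean_X = 77.95 - (8.77 / 11.19) * 40.54 ~ 46.1774
Y = slope * X + intercept. To avoid rounding drift from the rounded slope/intercept, evaluate the equivalent form Y = mean_Y + SD_Y * (X - mean_X) / SD_X at full precision:
Y = 77.95 + 8.77 * (64 - 40.54) / 11.19
Y = 77.95 + 8.77 * 23.46 / 11.19
Y = 77.95 + 205.7442 / 11.19
Y = 77.95 + 18.3864
Y = 96.3364

96.3364


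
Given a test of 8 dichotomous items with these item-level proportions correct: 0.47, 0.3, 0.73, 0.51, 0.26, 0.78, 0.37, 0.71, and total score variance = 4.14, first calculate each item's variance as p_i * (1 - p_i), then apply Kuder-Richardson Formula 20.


For each item, compute p_i * q_i:
  Item 1: 0.47 * 0.53 = 0.2491
  Item 2: 0.3 * 0.7 = 0.21
  Item 3: 0.73 * 0.27 = 0.1971
  Item 4: 0.51 * 0.49 = 0.2499
  Item 5: 0.26 * 0.74 = 0.1924
  Item 6: 0.78 * 0.22 = 0.1716
  Item 7: 0.37 * 0.63 = 0.2331
  Item 8: 0.71 * 0.29 = 0.2059
Sum(p_i * q_i) = 0.2491 + 0.21 + 0.1971 + 0.2499 + 0.1924 + 0.1716 + 0.2331 + 0.2059 = 1.7091
KR-20 = (k/(k-1)) * (1 - Sum(p_i*q_i) / Var_total)
= (8/7) * (1 - 1.7091/4.14)
= 1.1429 * 0.5872
KR-20 = 0.6711

0.6711


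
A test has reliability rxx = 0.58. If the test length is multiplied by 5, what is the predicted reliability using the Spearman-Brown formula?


r_new = (n * rxx) / (1 + (n-1) * rxx)
r_new = (5 * 0.58) / (1 + 4 * 0.58)
r_new = 2.9 / 3.32
r_new = 0.8735

0.8735


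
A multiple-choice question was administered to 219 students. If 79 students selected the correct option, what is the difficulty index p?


Item difficulty p = number correct / total examinees
p = 79 / 219
p = 0.3607

0.3607


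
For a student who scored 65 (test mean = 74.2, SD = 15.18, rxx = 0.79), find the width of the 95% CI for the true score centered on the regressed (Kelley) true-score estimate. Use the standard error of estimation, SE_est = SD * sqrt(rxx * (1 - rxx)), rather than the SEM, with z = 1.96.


True score estimate = 0.79*65 + 0.21*74.2 = 66.932
SE_est = SD * sqrt(rxx * (1 - rxx)) = 15.18 * sqrt(0.79 * 0.21) = 15.18 * sqrt(0.1659) = 6.182939
CI = T_est +/- z * SE_est, so width = 2 * z * SE_est = 2 * 1.96 * 6.182939
Width = 24.2371

24.2371


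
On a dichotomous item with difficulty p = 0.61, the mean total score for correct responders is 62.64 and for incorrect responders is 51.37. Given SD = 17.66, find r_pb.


q = 1 - p = 0.39
rpb = ((M1 - M0) / SD) * sqrt(p * q)
rpb = ((62.64 - 51.37) / 17.66) * sqrt(0.61 * 0.39)
rpb = 0.3113

0.3113


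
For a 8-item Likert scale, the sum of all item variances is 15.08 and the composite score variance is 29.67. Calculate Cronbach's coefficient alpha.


alpha = (k/(k-1)) * (1 - sum(si^2)/s_total^2)
= (8/7) * (1 - 15.08/29.67)
alpha = 0.562

0.562


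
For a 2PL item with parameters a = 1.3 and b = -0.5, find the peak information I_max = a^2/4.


For 2PL, max info at theta = b = -0.5
I_max = a^2 / 4 = 1.3^2 / 4
= 1.69 / 4
I_max = 0.4225

0.4225


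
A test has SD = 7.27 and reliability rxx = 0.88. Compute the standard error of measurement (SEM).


SEM = SD * sqrt(1 - rxx)
SEM = 7.27 * sqrt(1 - 0.88)
SEM = 7.27 * sqrt(0.12) = 7.27 * 0.34641
SEM = 2.5184

2.5184


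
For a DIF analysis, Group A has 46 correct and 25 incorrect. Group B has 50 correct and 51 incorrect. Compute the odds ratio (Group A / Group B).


Odds_A = 46/25 = 1.84
Odds_B = 50/51 = 0.9804
OR = Odds_A / Odds_B = 1.84 / 0.9804
Exactly, OR = (46 * 51) / (25 * 50) = 2346 / 1250
OR = 1.8768

1.8768


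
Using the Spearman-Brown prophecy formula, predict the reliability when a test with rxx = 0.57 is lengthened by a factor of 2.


r_new = (n * rxx) / (1 + (n-1) * rxx)
r_new = (2 * 0.57) / (1 + 1 * 0.57)
r_new = 1.14 / 1.57
r_new = 0.7261

0.7261


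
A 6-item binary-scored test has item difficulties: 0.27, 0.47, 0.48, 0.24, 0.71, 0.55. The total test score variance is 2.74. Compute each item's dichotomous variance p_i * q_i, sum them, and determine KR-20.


For each item, compute p_i * q_i:
  Item 1: 0.27 * 0.73 = 0.1971
  Item 2: 0.47 * 0.53 = 0.2491
  Item 3: 0.48 * 0.52 = 0.2496
  Item 4: 0.24 * 0.76 = 0.1824
  Item 5: 0.71 * 0.29 = 0.2059
  Item 6: 0.55 * 0.45 = 0.2475
Sum(p_i * q_i) = 0.1971 + 0.2491 + 0.2496 + 0.1824 + 0.2059 + 0.2475 = 1.3316
KR-20 = (k/(k-1)) * (1 - Sum(p_i*q_i) / Var_total)
= (6/5) * (1 - 1.3316/2.74)
= 1.2 * 0.514
KR-20 = 0.6168

0.6168


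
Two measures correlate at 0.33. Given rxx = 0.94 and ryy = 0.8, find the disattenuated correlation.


r_corrected = rxy / sqrt(rxx * ryy)
= 0.33 / sqrt(0.94 * 0.8)
= 0.33 / sqrt(0.752)
= 0.33 / 0.867179
r_corrected = 0.3805

0.3805


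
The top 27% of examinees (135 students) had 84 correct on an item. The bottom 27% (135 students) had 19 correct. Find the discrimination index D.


p_upper = 84/135 = 0.6222
p_lower = 19/135 = 0.1407
D = 0.6222 - 0.1407 = 0.4815

0.4815


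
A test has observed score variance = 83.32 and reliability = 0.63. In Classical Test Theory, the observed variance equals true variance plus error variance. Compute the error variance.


var_true = rxx * var_obs = 0.63 * 83.32 = 52.4916
var_error = var_obs - var_true
var_error = 83.32 - 52.4916
var_error = 30.8284

30.8284


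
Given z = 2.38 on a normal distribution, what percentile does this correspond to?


CDF(z) = 0.5 * (1 + erf(z/sqrt(2)))
erf(1.6829) = 0.9827
CDF = 0.9913
Percentile rank = 0.9913 * 100 = 99.13

99.13


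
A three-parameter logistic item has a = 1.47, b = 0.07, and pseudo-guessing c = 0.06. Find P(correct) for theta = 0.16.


logit = 1.47*(0.16 - 0.07) = 0.1323
P* = 1/(1 + exp(-0.1323)) = 0.533
P = 0.06 + (1 - 0.06) * 0.533
P = 0.561

0.561


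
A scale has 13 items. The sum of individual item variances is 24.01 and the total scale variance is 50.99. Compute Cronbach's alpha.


alpha = (k/(k-1)) * (1 - sum(si^2)/s_total^2)
= (13/12) * (1 - 24.01/50.99)
alpha = 0.5732

0.5732


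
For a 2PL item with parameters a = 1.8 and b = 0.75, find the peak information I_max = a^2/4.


For 2PL, max info at theta = b = 0.75
I_max = a^2 / 4 = 1.8^2 / 4
= 3.24 / 4
I_max = 0.81

0.81


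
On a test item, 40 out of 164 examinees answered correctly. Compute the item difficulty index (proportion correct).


Item difficulty p = number correct / total examinees
p = 40 / 164
p = 0.2439

0.2439


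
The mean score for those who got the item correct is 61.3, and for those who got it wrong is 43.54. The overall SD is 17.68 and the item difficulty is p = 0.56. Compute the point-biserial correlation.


q = 1 - p = 0.44
rpb = ((M1 - M0) / SD) * sqrt(p * q)
rpb = ((61.3 - 43.54) / 17.68) * sqrt(0.56 * 0.44)
rpb = 0.4986

0.4986


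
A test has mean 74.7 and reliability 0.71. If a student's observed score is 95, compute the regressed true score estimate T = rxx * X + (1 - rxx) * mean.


T_est = rxx * X + (1 - rxx) * mean
T_est = 0.71 * 95 + 0.29 * 74.7
T_est = 67.45 + 21.663
T_est = 89.113

89.113


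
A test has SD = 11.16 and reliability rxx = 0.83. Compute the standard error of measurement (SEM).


SEM = SD * sqrt(1 - rxx)
SEM = 11.16 * sqrt(1 - 0.83)
SEM = 11.16 * sqrt(0.17) = 11.16 * 0.412311
SEM = 4.6014

4.6014


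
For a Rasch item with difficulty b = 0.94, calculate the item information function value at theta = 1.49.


P = 1/(1+exp(-(1.49-0.94))) = 0.6341
I = P*(1-P) = 0.6341 * 0.3659
I = 0.232

0.232


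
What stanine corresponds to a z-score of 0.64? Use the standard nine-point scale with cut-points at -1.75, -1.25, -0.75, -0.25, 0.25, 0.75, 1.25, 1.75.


Stanine boundaries: [-1.75, -1.25, -0.75, -0.25, 0.25, 0.75, 1.25, 1.75]
z = 0.64
Check each boundary:
  z >= -1.75 -> could be stanine 2
  z >= -1.25 -> could be stanine 3
  z >= -0.75 -> could be stanine 4
  z >= -0.25 -> could be stanine 5
  z >= 0.25 -> could be stanine 6
  z < 0.75
  z < 1.25
  z < 1.75
Highest qualifying boundary gives stanine = 6

6


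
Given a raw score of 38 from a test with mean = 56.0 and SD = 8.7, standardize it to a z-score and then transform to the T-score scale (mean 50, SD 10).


z = (X - mean) / SD = (38 - 56.0) / 8.7
z = -18.0 / 8.7
z = -2.069
T-score = T = 50 + 10z
Carry z at full precision (z = -18.0 / 8.7) into the conversion:
T-score = 50 + 10 * (-18.0 / 8.7) = 50 + -180 / 8.7
T-score = 50 + -20.6897
T-score = 29.3103

29.3103


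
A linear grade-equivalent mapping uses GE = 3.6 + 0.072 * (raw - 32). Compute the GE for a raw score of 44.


raw - median = 44 - 32 = 12
slope * diff = 0.072 * 12 = 0.864
GE = 3.6 + 0.864
GE = 4.464

4.464


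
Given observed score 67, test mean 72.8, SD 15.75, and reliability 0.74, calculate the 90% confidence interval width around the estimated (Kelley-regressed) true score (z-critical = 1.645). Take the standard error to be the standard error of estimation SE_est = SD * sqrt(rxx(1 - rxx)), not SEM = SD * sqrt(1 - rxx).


True score estimate = 0.74*67 + 0.26*72.8 = 68.508
SE_est = SD * sqrt(rxx * (1 - rxx)) = 15.75 * sqrt(0.74 * 0.26) = 15.75 * sqrt(0.1924) = 6.908489
CI = T_est +/- z * SE_est, so width = 2 * z * SE_est = 2 * 1.645 * 6.908489
Width = 22.7289

22.7289


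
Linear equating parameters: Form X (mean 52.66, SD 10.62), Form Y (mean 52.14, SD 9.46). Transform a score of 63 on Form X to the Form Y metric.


slope = SD_Y / SD_X = 9.46 / 10.62 ~ 0.8908
intercept = mean_Y - slope * mean_X = 52.14 - (9.46 / 10.62) * 52.66 ~ 5.2319
Y = slope * X + intercept. To avoid rounding drift from the rounded slope/intercept, evaluate the equivalent form Y = mean_Y + SD_Y * (X - mean_X) / SD_X at full precision:
Y = 52.14 + 9.46 * (63 - 52.66) / 10.62
Y = 52.14 + 9.46 * 10.34 / 10.62
Y = 52.14 + 97.8164 / 10.62
Y = 52.14 + 9.2106
Y = 61.3506

61.3506


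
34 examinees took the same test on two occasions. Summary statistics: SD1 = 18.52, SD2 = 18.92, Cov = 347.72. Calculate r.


r = cov(X,Y) / (SD_X * SD_Y)
r = 347.72 / (18.52 * 18.92)
r = 347.72 / 350.3984
r = 0.9924

0.9924


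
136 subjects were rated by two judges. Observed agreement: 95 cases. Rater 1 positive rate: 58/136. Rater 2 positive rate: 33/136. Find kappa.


P_o = 95/136 = 0.698529
P_e = (58*33 + 78*103) / 18496 = 0.537846
kappa = (P_o - P_e) / (1 - P_e)
kappa = (0.698529 - 0.537846) / (1 - 0.537846)
kappa = 0.3477

0.3477


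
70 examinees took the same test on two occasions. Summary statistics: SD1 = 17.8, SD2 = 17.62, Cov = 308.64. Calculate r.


r = cov(X,Y) / (SD_X * SD_Y)
r = 308.64 / (17.8 * 17.62)
r = 308.64 / 313.636
r = 0.9841

0.9841


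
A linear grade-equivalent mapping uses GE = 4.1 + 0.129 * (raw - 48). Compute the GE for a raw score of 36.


raw - median = 36 - 48 = -12
slope * diff = 0.129 * -12 = -1.548
GE = 4.1 + -1.548
GE = 2.552

2.552


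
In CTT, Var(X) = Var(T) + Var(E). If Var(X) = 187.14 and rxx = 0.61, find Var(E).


var_true = rxx * var_obs = 0.61 * 187.14 = 114.1554
var_error = var_obs - var_true
var_error = 187.14 - 114.1554
var_error = 72.9846

72.9846


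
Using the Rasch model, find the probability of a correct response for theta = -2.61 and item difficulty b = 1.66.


theta - b = -2.61 - 1.66 = -4.27
exp(-(theta - b)) = exp(4.27) = 71.5216
P = 1 / (1 + 71.5216)
P = 0.0138

0.0138


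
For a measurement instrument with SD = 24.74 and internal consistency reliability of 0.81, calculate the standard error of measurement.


SEM = SD * sqrt(1 - rxx)
SEM = 24.74 * sqrt(1 - 0.81)
SEM = 24.74 * sqrt(0.19) = 24.74 * 0.43589
SEM = 10.7839

10.7839


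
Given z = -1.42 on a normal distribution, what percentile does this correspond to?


CDF(z) = 0.5 * (1 + erf(z/sqrt(2)))
erf(-1.0041) = -0.8444
CDF = 0.0778
Percentile rank = 0.0778 * 100 = 7.78

7.78


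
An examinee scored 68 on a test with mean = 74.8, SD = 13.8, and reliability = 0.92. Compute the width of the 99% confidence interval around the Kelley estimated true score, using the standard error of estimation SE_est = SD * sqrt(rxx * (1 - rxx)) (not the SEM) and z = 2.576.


True score estimate = 0.92*68 + 0.08*74.8 = 68.544
SE_est = SD * sqrt(rxx * (1 - rxx)) = 13.8 * sqrt(0.92 * 0.08) = 13.8 * sqrt(0.0736) = 3.743846
CI = T_est +/- z * SE_est, so width = 2 * z * SE_est = 2 * 2.576 * 3.743846
Width = 19.2883

19.2883


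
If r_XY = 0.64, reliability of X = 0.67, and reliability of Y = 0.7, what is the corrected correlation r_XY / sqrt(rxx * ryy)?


r_corrected = rxy / sqrt(rxx * ryy)
= 0.64 / sqrt(0.67 * 0.7)
= 0.64 / sqrt(0.469)
= 0.64 / 0.684836
r_corrected = 0.9345

0.9345


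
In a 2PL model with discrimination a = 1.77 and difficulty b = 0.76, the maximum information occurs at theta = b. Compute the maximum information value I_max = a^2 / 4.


For 2PL, max info at theta = b = 0.76
I_max = a^2 / 4 = 1.77^2 / 4
= 3.1329 / 4
I_max = 0.7832

0.7832


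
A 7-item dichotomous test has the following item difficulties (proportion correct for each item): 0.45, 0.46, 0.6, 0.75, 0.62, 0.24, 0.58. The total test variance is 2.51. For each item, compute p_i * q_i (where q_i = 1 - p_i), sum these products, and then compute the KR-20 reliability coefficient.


For each item, compute p_i * q_i:
  Item 1: 0.45 * 0.55 = 0.2475
  Item 2: 0.46 * 0.54 = 0.2484
  Item 3: 0.6 * 0.4 = 0.24
  Item 4: 0.75 * 0.25 = 0.1875
  Item 5: 0.62 * 0.38 = 0.2356
  Item 6: 0.24 * 0.76 = 0.1824
  Item 7: 0.58 * 0.42 = 0.2436
Sum(p_i * q_i) = 0.2475 + 0.2484 + 0.24 + 0.1875 + 0.2356 + 0.1824 + 0.2436 = 1.585
KR-20 = (k/(k-1)) * (1 - Sum(p_i*q_i) / Var_total)
= (7/6) * (1 - 1.585/2.51)
= 1.1667 * 0.3685
KR-20 = 0.4299

0.4299


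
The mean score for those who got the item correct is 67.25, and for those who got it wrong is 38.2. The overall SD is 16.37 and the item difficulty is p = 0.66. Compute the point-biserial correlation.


q = 1 - p = 0.34
rpb = ((M1 - M0) / SD) * sqrt(p * q)
rpb = ((67.25 - 38.2) / 16.37) * sqrt(0.66 * 0.34)
rpb = 0.8406

0.8406


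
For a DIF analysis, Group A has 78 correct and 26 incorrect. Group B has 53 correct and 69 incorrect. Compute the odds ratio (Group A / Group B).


Odds_A = 78/26 = 3.0
Odds_B = 53/69 = 0.7681
OR = Odds_A / Odds_B = 3.0 / 0.7681
Exactly, OR = (78 * 69) / (26 * 53) = 5382 / 1378
OR = 3.9057

3.9057


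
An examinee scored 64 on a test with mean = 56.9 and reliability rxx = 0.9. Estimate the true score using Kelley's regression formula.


T_est = rxx * X + (1 - rxx) * mean
T_est = 0.9 * 64 + 0.1 * 56.9
T_est = 57.6 + 5.69
T_est = 63.29

63.29


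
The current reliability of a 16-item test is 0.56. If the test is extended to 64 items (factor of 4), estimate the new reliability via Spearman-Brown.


r_new = (n * rxx) / (1 + (n-1) * rxx)
r_new = (4 * 0.56) / (1 + 3 * 0.56)
r_new = 2.24 / 2.68
r_new = 0.8358

0.8358


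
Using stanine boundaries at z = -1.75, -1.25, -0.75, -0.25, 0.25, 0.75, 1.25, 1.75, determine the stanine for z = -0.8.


Stanine boundaries: [-1.75, -1.25, -0.75, -0.25, 0.25, 0.75, 1.25, 1.75]
z = -0.8
Check each boundary:
  z >= -1.75 -> could be stanine 2
  z >= -1.25 -> could be stanine 3
  z < -0.75
  z < -0.25
  z < 0.25
  z < 0.75
  z < 1.25
  z < 1.75
Highest qualifying boundary gives stanine = 3

3


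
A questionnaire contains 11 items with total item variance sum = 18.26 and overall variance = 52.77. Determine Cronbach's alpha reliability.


alpha = (k/(k-1)) * (1 - sum(si^2)/s_total^2)
= (11/10) * (1 - 18.26/52.77)
alpha = 0.7194

0.7194


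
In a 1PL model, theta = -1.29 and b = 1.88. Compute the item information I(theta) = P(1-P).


P = 1/(1+exp(-(-1.29-1.88))) = 0.0403
I = P*(1-P) = 0.0403 * 0.9597
I = 0.0387

0.0387


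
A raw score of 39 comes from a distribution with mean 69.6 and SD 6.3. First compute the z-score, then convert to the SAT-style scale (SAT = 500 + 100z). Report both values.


z = (X - mean) / SD = (39 - 69.6) / 6.3
z = -30.6 / 6.3
z = -4.8571
SAT-scale = SAT = 500 + 100z
Carry z at full precision (z = -30.6 / 6.3) into the conversion:
SAT-scale = 500 + 100 * (-30.6 / 6.3) = 500 + -3060 / 6.3
SAT-scale = 500 + -485.7143
SAT-scale = 14.2857

14.2857


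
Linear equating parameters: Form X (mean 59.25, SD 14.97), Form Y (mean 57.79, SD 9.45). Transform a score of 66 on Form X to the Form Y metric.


slope = SD_Y / SD_X = 9.45 / 14.97 ~ 0.6313
intercept = mean_Y - slope * mean_X = 57.79 - (9.45 / 14.97) * 59.25 ~ 20.3877
Y = slope * X + intercept. To avoid rounding drift from the rounded slope/intercept, evaluate the equivalent form Y = mean_Y + SD_Y * (X - mean_X) / SD_X at full precision:
Y = 57.79 + 9.45 * (66 - 59.25) / 14.97
Y = 57.79 + 9.45 * 6.75 / 14.97
Y = 57.79 + 63.7875 / 14.97
Y = 57.79 + 4.261
Y = 62.051

62.051


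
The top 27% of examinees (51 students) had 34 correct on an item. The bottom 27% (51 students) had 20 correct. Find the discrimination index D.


p_upper = 34/51 = 0.6667
p_lower = 20/51 = 0.3922
D = 0.6667 - 0.3922 = 0.2745

0.2745


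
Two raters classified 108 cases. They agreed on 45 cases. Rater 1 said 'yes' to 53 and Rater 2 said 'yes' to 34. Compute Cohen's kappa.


P_o = 45/108 = 0.416667
P_e = (53*34 + 55*74) / 11664 = 0.503429
kappa = (P_o - P_e) / (1 - P_e)
kappa = (0.416667 - 0.503429) / (1 - 0.503429)
kappa = -0.1747

-0.1747


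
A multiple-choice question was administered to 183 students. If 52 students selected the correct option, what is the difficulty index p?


Item difficulty p = number correct / total examinees
p = 52 / 183
p = 0.2842

0.2842


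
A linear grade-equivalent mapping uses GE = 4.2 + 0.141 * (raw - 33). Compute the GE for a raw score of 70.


raw - median = 70 - 33 = 37
slope * diff = 0.141 * 37 = 5.217
GE = 4.2 + 5.217
GE = 9.417

9.417


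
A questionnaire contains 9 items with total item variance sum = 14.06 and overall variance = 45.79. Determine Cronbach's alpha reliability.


alpha = (k/(k-1)) * (1 - sum(si^2)/s_total^2)
= (9/8) * (1 - 14.06/45.79)
alpha = 0.7796

0.7796


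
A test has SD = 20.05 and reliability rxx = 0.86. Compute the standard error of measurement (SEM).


SEM = SD * sqrt(1 - rxx)
SEM = 20.05 * sqrt(1 - 0.86)
SEM = 20.05 * sqrt(0.14) = 20.05 * 0.374166
SEM = 7.502

7.502


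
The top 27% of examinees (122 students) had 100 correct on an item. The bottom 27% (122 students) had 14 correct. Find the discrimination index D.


p_upper = 100/122 = 0.8197
p_lower = 14/122 = 0.1148
D = 0.8197 - 0.1148 = 0.7049

0.7049


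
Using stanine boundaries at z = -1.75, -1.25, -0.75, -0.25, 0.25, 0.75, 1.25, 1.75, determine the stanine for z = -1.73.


Stanine boundaries: [-1.75, -1.25, -0.75, -0.25, 0.25, 0.75, 1.25, 1.75]
z = -1.73
Check each boundary:
  z >= -1.75 -> could be stanine 2
  z < -1.25
  z < -0.75
  z < -0.25
  z < 0.25
  z < 0.75
  z < 1.25
  z < 1.75
Highest qualifying boundary gives stanine = 2

2


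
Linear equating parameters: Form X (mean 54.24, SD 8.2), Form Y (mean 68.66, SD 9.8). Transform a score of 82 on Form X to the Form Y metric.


slope = SD_Y / SD_X = 9.8 / 8.2 ~ 1.1951
intercept = mean_Y - slope * mean_X = 68.66 - (9.8 / 8.2) * 54.24 ~ 3.8366
Y = slope * X + intercept. To avoid rounding drift from the rounded slope/intercept, evaluate the equivalent form Y = mean_Y + SD_Y * (X - mean_X) / SD_X at full precision:
Y = 68.66 + 9.8 * (82 - 54.24) / 8.2
Y = 68.66 + 9.8 * 27.76 / 8.2
Y = 68.66 + 272.048 / 8.2
Y = 68.66 + 33.1766
Y = 101.8366

101.8366


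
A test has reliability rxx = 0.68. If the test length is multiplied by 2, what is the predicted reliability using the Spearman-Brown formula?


r_new = (n * rxx) / (1 + (n-1) * rxx)
r_new = (2 * 0.68) / (1 + 1 * 0.68)
r_new = 1.36 / 1.68
r_new = 0.8095

0.8095


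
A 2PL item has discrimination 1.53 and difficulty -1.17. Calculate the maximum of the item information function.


For 2PL, max info at theta = b = -1.17
I_max = a^2 / 4 = 1.53^2 / 4
= 2.3409 / 4
I_max = 0.5852

0.5852


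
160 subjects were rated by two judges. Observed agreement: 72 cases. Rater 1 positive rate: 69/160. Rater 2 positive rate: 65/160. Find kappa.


P_o = 72/160 = 0.45
P_e = (69*65 + 91*95) / 25600 = 0.512891
kappa = (P_o - P_e) / (1 - P_e)
kappa = (0.45 - 0.512891) / (1 - 0.512891)
kappa = -0.1291

-0.1291


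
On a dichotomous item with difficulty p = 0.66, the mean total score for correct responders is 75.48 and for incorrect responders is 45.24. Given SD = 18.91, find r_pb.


q = 1 - p = 0.34
rpb = ((M1 - M0) / SD) * sqrt(p * q)
rpb = ((75.48 - 45.24) / 18.91) * sqrt(0.66 * 0.34)
rpb = 0.7575

0.7575


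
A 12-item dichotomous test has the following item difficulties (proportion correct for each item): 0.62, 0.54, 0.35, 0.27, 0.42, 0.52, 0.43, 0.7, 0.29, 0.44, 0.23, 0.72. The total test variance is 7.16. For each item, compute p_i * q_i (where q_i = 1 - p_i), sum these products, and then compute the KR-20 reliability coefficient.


For each item, compute p_i * q_i:
  Item 1: 0.62 * 0.38 = 0.2356
  Item 2: 0.54 * 0.46 = 0.2484
  Item 3: 0.35 * 0.65 = 0.2275
  Item 4: 0.27 * 0.73 = 0.1971
  Item 5: 0.42 * 0.58 = 0.2436
  Item 6: 0.52 * 0.48 = 0.2496
  Item 7: 0.43 * 0.57 = 0.2451
  Item 8: 0.7 * 0.3 = 0.21
  Item 9: 0.29 * 0.71 = 0.2059
  Item 10: 0.44 * 0.56 = 0.2464
  Item 11: 0.23 * 0.77 = 0.1771
  Item 12: 0.72 * 0.28 = 0.2016
Sum(p_i * q_i) = 0.2356 + 0.2484 + 0.2275 + 0.1971 + 0.2436 + 0.2496 + 0.2451 + 0.21 + 0.2059 + 0.2464 + 0.1771 + 0.2016 = 2.6879
KR-20 = (k/(k-1)) * (1 - Sum(p_i*q_i) / Var_total)
= (12/11) * (1 - 2.6879/7.16)
= 1.0909 * 0.6246
KR-20 = 0.6814

0.6814


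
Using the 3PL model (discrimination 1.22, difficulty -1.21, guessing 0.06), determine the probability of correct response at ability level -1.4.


logit = 1.22*(-1.4 - -1.21) = -0.2318
P* = 1/(1 + exp(--0.2318)) = 0.4423
P = 0.06 + (1 - 0.06) * 0.4423
P = 0.4758

0.4758


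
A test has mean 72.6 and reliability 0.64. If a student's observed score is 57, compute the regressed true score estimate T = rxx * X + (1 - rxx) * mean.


T_est = rxx * X + (1 - rxx) * mean
T_est = 0.64 * 57 + 0.36 * 72.6
T_est = 36.48 + 26.136
T_est = 62.616

62.616


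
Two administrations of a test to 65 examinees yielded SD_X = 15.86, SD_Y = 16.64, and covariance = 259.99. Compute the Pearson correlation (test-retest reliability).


r = cov(X,Y) / (SD_X * SD_Y)
r = 259.99 / (15.86 * 16.64)
r = 259.99 / 263.9104
r = 0.9851

0.9851


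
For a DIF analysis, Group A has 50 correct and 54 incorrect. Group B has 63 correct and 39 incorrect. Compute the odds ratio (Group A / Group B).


Odds_A = 50/54 = 0.9259
Odds_B = 63/39 = 1.6154
OR = Odds_A / Odds_B = 0.9259 / 1.6154
Exactly, OR = (50 * 39) / (54 * 63) = 1950 / 3402
OR = 0.5732

0.5732


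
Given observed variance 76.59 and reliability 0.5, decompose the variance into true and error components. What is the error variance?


var_true = rxx * var_obs = 0.5 * 76.59 = 38.295
var_error = var_obs - var_true
var_error = 76.59 - 38.295
var_error = 38.295

38.295


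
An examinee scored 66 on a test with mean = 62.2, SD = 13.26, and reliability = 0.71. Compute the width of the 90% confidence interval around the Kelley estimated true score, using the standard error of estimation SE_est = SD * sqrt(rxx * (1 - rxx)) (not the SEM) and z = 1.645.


True score estimate = 0.71*66 + 0.29*62.2 = 64.898
SE_est = SD * sqrt(rxx * (1 - rxx)) = 13.26 * sqrt(0.71 * 0.29) = 13.26 * sqrt(0.2059) = 6.016885
CI = T_est +/- z * SE_est, so width = 2 * z * SE_est = 2 * 1.645 * 6.016885
Width = 19.7956

19.7956


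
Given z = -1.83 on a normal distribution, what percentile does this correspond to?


CDF(z) = 0.5 * (1 + erf(z/sqrt(2)))
erf(-1.294) = -0.9328
CDF = 0.0336
Percentile rank = 0.0336 * 100 = 3.36

3.36


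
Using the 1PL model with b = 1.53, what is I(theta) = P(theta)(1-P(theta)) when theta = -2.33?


P = 1/(1+exp(-(-2.33-1.53))) = 0.0206
I = P*(1-P) = 0.0206 * 0.9794
I = 0.0202

0.0202


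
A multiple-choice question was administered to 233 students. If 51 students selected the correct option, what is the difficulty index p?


Item difficulty p = number correct / total examinees
p = 51 / 233
p = 0.2189

0.2189


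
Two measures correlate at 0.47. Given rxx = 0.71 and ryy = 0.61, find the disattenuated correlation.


r_corrected = rxy / sqrt(rxx * ryy)
= 0.47 / sqrt(0.71 * 0.61)
= 0.47 / sqrt(0.4331)
= 0.47 / 0.658103
r_corrected = 0.7142

0.7142


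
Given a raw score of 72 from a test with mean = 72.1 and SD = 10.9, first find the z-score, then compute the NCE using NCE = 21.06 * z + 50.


z = (X - mean) / SD = (72 - 72.1) / 10.9
z = -0.1 / 10.9
z = -0.0092
NCE = NCE = 21.06z + 50
Carry z at full precision (z = -0.1 / 10.9) into the conversion:
NCE = 21.06 * (-0.1 / 10.9) + 50 = -2.106 / 10.9 + 50
NCE = -0.1932 + 50
NCE = 49.8068

49.8068


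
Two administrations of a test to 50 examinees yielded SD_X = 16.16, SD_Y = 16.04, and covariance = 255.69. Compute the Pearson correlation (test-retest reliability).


r = cov(X,Y) / (SD_X * SD_Y)
r = 255.69 / (16.16 * 16.04)
r = 255.69 / 259.2064
r = 0.9864

0.9864


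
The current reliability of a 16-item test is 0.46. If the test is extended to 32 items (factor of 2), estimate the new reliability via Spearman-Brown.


r_new = (n * rxx) / (1 + (n-1) * rxx)
r_new = (2 * 0.46) / (1 + 1 * 0.46)
r_new = 0.92 / 1.46
r_new = 0.6301

0.6301


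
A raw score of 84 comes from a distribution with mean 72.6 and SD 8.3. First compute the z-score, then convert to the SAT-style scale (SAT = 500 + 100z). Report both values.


z = (X - mean) / SD = (84 - 72.6) / 8.3
z = 11.4 / 8.3
z = 1.3735
SAT-scale = SAT = 500 + 100z
Carry z at full precision (z = 11.4 / 8.3) into the conversion:
SAT-scale = 500 + 100 * (11.4 / 8.3) = 500 + 1140 / 8.3
SAT-scale = 500 + 137.3494
SAT-scale = 637.3494

637.3494


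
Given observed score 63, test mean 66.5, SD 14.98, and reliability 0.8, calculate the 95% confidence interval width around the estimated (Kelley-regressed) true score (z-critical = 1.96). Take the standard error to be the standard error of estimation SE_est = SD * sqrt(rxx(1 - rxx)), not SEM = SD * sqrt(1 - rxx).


True score estimate = 0.8*63 + 0.2*66.5 = 63.7
SE_est = SD * sqrt(rxx * (1 - rxx)) = 14.98 * sqrt(0.8 * 0.2) = 14.98 * sqrt(0.16) = 5.992
CI = T_est +/- z * SE_est, so width = 2 * z * SE_est = 2 * 1.96 * 5.992
Width = 23.4886

23.4886


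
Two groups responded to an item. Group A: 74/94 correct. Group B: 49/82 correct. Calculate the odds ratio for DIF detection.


Odds_A = 74/20 = 3.7
Odds_B = 49/33 = 1.4848
OR = Odds_A / Odds_B = 3.7 / 1.4848
Exactly, OR = (74 * 33) / (20 * 49) = 2442 / 980
OR = 2.4918

2.4918


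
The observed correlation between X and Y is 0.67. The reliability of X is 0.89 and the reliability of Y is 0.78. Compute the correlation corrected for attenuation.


r_corrected = rxy / sqrt(rxx * ryy)
= 0.67 / sqrt(0.89 * 0.78)
= 0.67 / sqrt(0.6942)
= 0.67 / 0.833187
r_corrected = 0.8041

0.8041


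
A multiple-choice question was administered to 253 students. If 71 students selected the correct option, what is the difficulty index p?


Item difficulty p = number correct / total examinees
p = 71 / 253
p = 0.2806

0.2806


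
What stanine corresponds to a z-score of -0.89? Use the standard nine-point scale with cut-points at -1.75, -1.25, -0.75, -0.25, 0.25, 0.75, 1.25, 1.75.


Stanine boundaries: [-1.75, -1.25, -0.75, -0.25, 0.25, 0.75, 1.25, 1.75]
z = -0.89
Check each boundary:
  z >= -1.75 -> could be stanine 2
  z >= -1.25 -> could be stanine 3
  z < -0.75
  z < -0.25
  z < 0.25
  z < 0.75
  z < 1.25
  z < 1.75
Highest qualifying boundary gives stanine = 3

3


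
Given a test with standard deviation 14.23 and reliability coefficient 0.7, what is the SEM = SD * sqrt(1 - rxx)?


SEM = SD * sqrt(1 - rxx)
SEM = 14.23 * sqrt(1 - 0.7)
SEM = 14.23 * sqrt(0.3) = 14.23 * 0.547723
SEM = 7.7941

7.7941


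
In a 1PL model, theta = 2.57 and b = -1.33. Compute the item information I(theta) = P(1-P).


P = 1/(1+exp(-(2.57--1.33))) = 0.9802
I = P*(1-P) = 0.9802 * 0.0198
I = 0.0194

0.0194


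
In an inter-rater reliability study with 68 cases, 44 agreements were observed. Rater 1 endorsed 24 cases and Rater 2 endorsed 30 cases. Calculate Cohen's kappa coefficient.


P_o = 44/68 = 0.647059
P_e = (24*30 + 44*38) / 4624 = 0.517301
kappa = (P_o - P_e) / (1 - P_e)
kappa = (0.647059 - 0.517301) / (1 - 0.517301)
kappa = 0.2688

0.2688


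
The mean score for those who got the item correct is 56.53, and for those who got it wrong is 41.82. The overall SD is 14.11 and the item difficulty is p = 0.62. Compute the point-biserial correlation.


q = 1 - p = 0.38
rpb = ((M1 - M0) / SD) * sqrt(p * q)
rpb = ((56.53 - 41.82) / 14.11) * sqrt(0.62 * 0.38)
rpb = 0.506

0.506


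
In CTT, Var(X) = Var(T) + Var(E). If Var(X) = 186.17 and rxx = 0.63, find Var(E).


var_true = rxx * var_obs = 0.63 * 186.17 = 117.2871
var_error = var_obs - var_true
var_error = 186.17 - 117.2871
var_error = 68.8829

68.8829


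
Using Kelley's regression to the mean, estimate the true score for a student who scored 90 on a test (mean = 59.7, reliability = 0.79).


T_est = rxx * X + (1 - rxx) * mean
T_est = 0.79 * 90 + 0.21 * 59.7
T_est = 71.1 + 12.537
T_est = 83.637

83.637


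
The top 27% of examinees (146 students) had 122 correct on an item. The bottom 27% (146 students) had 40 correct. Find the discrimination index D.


p_upper = 122/146 = 0.8356
p_lower = 40/146 = 0.274
D = 0.8356 - 0.274 = 0.5616

0.5616


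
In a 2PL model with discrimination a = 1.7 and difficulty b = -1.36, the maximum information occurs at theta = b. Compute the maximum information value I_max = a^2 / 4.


For 2PL, max info at theta = b = -1.36
I_max = a^2 / 4 = 1.7^2 / 4
= 2.89 / 4
I_max = 0.7225

0.7225


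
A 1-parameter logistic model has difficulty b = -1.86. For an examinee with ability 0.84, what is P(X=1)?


theta - b = 0.84 - -1.86 = 2.7
exp(-(theta - b)) = exp(-2.7) = 0.0672
P = 1 / (1 + 0.0672)
P = 0.937

0.937


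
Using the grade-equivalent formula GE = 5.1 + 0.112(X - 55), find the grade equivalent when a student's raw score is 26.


raw - median = 26 - 55 = -29
slope * diff = 0.112 * -29 = -3.248
GE = 5.1 + -3.248
GE = 1.852

1.852


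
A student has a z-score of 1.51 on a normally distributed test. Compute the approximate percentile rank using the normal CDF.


CDF(z) = 0.5 * (1 + erf(z/sqrt(2)))
erf(1.0677) = 0.869
CDF = 0.9345
Percentile rank = 0.9345 * 100 = 93.45

93.45


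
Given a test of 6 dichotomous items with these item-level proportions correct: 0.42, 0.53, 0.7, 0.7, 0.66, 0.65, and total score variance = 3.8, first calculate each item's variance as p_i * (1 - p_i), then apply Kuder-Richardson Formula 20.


For each item, compute p_i * q_i:
  Item 1: 0.42 * 0.58 = 0.2436
  Item 2: 0.53 * 0.47 = 0.2491
  Item 3: 0.7 * 0.3 = 0.21
  Item 4: 0.7 * 0.3 = 0.21
  Item 5: 0.66 * 0.34 = 0.2244
  Item 6: 0.65 * 0.35 = 0.2275
Sum(p_i * q_i) = 0.2436 + 0.2491 + 0.21 + 0.21 + 0.2244 + 0.2275 = 1.3646
KR-20 = (k/(k-1)) * (1 - Sum(p_i*q_i) / Var_total)
= (6/5) * (1 - 1.3646/3.8)
= 1.2 * 0.6409
KR-20 = 0.7691

0.7691


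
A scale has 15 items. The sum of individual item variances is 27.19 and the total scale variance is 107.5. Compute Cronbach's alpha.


alpha = (k/(k-1)) * (1 - sum(si^2)/s_total^2)
= (15/14) * (1 - 27.19/107.5)
alpha = 0.8004

0.8004


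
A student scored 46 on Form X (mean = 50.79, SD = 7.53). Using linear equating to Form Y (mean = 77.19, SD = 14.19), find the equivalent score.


slope = SD_Y / SD_X = 14.19 / 7.53 ~ 1.8845
intercept = mean_Y - slope * mean_X = 77.19 - (14.19 / 7.53) * 50.79 ~ -18.5218
Y = slope * X + intercept. To avoid rounding drift from the rounded slope/intercept, evaluate the equivalent form Y = mean_Y + SD_Y * (X - mean_X) / SD_X at full precision:
Y = 77.19 + 14.19 * (46 - 50.79) / 7.53
Y = 77.19 - 14.19 * 4.79 / 7.53
Y = 77.19 - 67.9701 / 7.53
Y = 77.19 - 9.0266
Y = 68.1634

68.1634


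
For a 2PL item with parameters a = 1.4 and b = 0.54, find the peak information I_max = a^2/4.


For 2PL, max info at theta = b = 0.54
I_max = a^2 / 4 = 1.4^2 / 4
= 1.96 / 4
I_max = 0.49

0.49


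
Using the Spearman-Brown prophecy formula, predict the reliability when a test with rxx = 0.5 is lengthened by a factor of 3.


r_new = (n * rxx) / (1 + (n-1) * rxx)
r_new = (3 * 0.5) / (1 + 2 * 0.5)
r_new = 1.5 / 2.0
r_new = 0.75

0.75


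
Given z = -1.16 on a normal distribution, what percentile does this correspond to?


CDF(z) = 0.5 * (1 + erf(z/sqrt(2)))
erf(-0.8202) = -0.754
CDF = 0.123
Percentile rank = 0.123 * 100 = 12.3

12.3


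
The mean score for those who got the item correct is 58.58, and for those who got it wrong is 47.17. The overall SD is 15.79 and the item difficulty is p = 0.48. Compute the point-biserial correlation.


q = 1 - p = 0.52
rpb = ((M1 - M0) / SD) * sqrt(p * q)
rpb = ((58.58 - 47.17) / 15.79) * sqrt(0.48 * 0.52)
rpb = 0.361

0.361


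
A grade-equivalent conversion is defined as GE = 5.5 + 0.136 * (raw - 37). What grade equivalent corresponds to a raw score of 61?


raw - median = 61 - 37 = 24
slope * diff = 0.136 * 24 = 3.264
GE = 5.5 + 3.264
GE = 8.764

8.764


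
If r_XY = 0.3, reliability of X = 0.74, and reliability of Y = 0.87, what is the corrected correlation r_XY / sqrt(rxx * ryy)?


r_corrected = rxy / sqrt(rxx * ryy)
= 0.3 / sqrt(0.74 * 0.87)
= 0.3 / sqrt(0.6438)
= 0.3 / 0.802371
r_corrected = 0.3739

0.3739


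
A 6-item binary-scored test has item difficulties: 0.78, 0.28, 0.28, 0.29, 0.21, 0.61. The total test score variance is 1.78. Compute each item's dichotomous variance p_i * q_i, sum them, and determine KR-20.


For each item, compute p_i * q_i:
  Item 1: 0.78 * 0.22 = 0.1716
  Item 2: 0.28 * 0.72 = 0.2016
  Item 3: 0.28 * 0.72 = 0.2016
  Item 4: 0.29 * 0.71 = 0.2059
  Item 5: 0.21 * 0.79 = 0.1659
  Item 6: 0.61 * 0.39 = 0.2379
Sum(p_i * q_i) = 0.1716 + 0.2016 + 0.2016 + 0.2059 + 0.1659 + 0.2379 = 1.1845
KR-20 = (k/(k-1)) * (1 - Sum(p_i*q_i) / Var_total)
= (6/5) * (1 - 1.1845/1.78)
= 1.2 * 0.3346
KR-20 = 0.4015

0.4015


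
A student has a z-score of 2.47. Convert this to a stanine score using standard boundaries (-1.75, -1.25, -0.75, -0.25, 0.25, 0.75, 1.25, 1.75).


Stanine boundaries: [-1.75, -1.25, -0.75, -0.25, 0.25, 0.75, 1.25, 1.75]
z = 2.47
Check each boundary:
  z >= -1.75 -> could be stanine 2
  z >= -1.25 -> could be stanine 3
  z >= -0.75 -> could be stanine 4
  z >= -0.25 -> could be stanine 5
  z >= 0.25 -> could be stanine 6
  z >= 0.75 -> could be stanine 7
  z >= 1.25 -> could be stanine 8
  z >= 1.75 -> could be stanine 9
Highest qualifying boundary gives stanine = 9

9


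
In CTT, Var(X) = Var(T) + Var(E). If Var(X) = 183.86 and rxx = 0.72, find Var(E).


var_true = rxx * var_obs = 0.72 * 183.86 = 132.3792
var_error = var_obs - var_true
var_error = 183.86 - 132.3792
var_error = 51.4808

51.4808


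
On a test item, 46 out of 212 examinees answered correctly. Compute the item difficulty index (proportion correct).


Item difficulty p = number correct / total examinees
p = 46 / 212
p = 0.217

0.217


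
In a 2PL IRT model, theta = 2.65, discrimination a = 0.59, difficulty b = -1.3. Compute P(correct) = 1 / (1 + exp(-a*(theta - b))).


a*(theta - b) = 0.59 * (2.65 - -1.3) = 2.3305
exp(-2.3305) = 0.0972
P = 1 / (1 + 0.0972)
P = 0.9114

0.9114


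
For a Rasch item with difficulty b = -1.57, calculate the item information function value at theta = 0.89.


P = 1/(1+exp(-(0.89--1.57))) = 0.9213
I = P*(1-P) = 0.9213 * 0.0787
I = 0.0725

0.0725


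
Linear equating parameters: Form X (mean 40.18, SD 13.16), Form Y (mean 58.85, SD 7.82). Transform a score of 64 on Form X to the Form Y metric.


slope = SD_Y / SD_X = 7.82 / 13.16 ~ 0.5942
intercept = mean_Y - slope * mean_X = 58.85 - (7.82 / 13.16) * 40.18 ~ 34.974
Y = slope * X + intercept. To avoid rounding drift from the rounded slope/intercept, evaluate the equivalent form Y = mean_Y + SD_Y * (X - mean_X) / SD_X at full precision:
Y = 58.85 + 7.82 * (64 - 40.18) / 13.16
Y = 58.85 + 7.82 * 23.82 / 13.16
Y = 58.85 + 186.2724 / 13.16
Y = 58.85 + 14.1544
Y = 73.0044

73.0044
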